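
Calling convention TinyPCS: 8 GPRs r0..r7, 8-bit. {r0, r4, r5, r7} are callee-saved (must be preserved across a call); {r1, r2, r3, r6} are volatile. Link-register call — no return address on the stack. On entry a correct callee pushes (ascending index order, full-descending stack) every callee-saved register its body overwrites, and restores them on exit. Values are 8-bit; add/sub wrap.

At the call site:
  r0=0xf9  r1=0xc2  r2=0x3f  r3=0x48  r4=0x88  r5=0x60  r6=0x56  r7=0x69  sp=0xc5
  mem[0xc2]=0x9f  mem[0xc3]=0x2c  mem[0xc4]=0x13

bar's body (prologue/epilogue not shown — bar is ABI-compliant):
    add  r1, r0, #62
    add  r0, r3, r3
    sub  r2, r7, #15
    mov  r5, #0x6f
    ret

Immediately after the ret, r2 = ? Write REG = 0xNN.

prologue: push r0 -> mem[0xc4]=0xf9, sp=0xc4
prologue: push r5 -> mem[0xc3]=0x60, sp=0xc3
body[0] add  r1, r0, #62 -> r1=0x37
body[1] add  r0, r3, r3 -> r0=0x90
body[2] sub  r2, r7, #15 -> r2=0x5a
body[3] mov  r5, #0x6f -> r5=0x6f
epilogue: pop r5=0x60, sp=0xc4
epilogue: pop r0=0xf9, sp=0xc5
r2 is caller-saved -> body value

REG = 0x5a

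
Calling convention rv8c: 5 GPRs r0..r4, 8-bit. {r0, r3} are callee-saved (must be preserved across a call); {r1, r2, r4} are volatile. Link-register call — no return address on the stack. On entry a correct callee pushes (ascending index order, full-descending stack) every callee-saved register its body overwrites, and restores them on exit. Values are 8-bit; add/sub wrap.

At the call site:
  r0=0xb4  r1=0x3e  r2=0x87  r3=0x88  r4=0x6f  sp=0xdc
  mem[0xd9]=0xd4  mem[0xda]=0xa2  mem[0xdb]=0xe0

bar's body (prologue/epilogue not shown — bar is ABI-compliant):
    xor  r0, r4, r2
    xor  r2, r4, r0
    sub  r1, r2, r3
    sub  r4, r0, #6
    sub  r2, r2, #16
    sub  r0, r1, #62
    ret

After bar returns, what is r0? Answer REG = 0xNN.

REG = 0xb4

prologue: push r0 -> mem[0xdb]=0xb4, sp=0xdb
body[0] xor  r0, r4, r2 -> r0=0xe8
body[1] xor  r2, r4, r0 -> r2=0x87
body[2] sub  r1, r2, r3 -> r1=0xff
body[3] sub  r4, r0, #6 -> r4=0xe2
body[4] sub  r2, r2, #16 -> r2=0x77
body[5] sub  r0, r1, #62 -> r0=0xc1
epilogue: pop r0=0xb4, sp=0xdc
r0 is callee-saved -> restored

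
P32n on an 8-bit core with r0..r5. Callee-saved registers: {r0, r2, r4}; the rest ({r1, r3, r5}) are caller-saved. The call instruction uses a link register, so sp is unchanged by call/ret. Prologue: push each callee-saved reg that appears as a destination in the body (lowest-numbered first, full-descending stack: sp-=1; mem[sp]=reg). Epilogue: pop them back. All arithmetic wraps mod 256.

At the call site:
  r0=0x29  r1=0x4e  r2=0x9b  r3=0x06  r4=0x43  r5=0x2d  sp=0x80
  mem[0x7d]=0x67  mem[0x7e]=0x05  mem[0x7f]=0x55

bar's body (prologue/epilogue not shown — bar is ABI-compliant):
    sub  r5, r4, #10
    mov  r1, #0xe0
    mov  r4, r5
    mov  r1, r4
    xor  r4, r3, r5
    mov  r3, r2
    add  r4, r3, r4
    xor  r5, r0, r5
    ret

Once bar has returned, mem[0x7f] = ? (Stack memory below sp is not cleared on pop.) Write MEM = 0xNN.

MEM = 0x43

prologue: push r4 -> mem[0x7f]=0x43, sp=0x7f
body[0] sub  r5, r4, #10 -> r5=0x39
body[1] mov  r1, #0xe0 -> r1=0xe0
body[2] mov  r4, r5 -> r4=0x39
body[3] mov  r1, r4 -> r1=0x39
body[4] xor  r4, r3, r5 -> r4=0x3f
body[5] mov  r3, r2 -> r3=0x9b
body[6] add  r4, r3, r4 -> r4=0xda
body[7] xor  r5, r0, r5 -> r5=0x10
epilogue: pop r4=0x43, sp=0x80
prologue pushed ['r4'] at ['0x7f']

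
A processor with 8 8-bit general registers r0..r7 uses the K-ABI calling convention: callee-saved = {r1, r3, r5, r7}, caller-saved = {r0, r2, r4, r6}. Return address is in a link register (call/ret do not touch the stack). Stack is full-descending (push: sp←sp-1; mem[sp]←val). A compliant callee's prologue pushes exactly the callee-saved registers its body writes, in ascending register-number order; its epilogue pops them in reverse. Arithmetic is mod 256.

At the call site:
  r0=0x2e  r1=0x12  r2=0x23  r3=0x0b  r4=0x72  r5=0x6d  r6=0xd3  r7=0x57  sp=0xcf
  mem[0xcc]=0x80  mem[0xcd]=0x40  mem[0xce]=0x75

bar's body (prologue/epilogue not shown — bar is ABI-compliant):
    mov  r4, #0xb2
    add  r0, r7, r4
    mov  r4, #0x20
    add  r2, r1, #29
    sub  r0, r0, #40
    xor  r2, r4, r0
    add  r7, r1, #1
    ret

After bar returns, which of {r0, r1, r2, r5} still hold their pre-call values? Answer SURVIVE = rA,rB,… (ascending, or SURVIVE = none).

SURVIVE = r1,r5

prologue: push r7 → mem[0xce]=0x57, sp=0xce
body[0] mov  r4, #0xb2 → r4=0xb2
body[1] add  r0, r7, r4 → r0=0x09
body[2] mov  r4, #0x20 → r4=0x20
body[3] add  r2, r1, #29 → r2=0x2f
body[4] sub  r0, r0, #40 → r0=0xe1
body[5] xor  r2, r4, r0 → r2=0xc1
body[6] add  r7, r1, #1 → r7=0x13
epilogue: pop r7=0x57, sp=0xcf
r0: caller-saved, written=True
r1: callee-saved, written=False
r2: caller-saved, written=True
r5: callee-saved, written=False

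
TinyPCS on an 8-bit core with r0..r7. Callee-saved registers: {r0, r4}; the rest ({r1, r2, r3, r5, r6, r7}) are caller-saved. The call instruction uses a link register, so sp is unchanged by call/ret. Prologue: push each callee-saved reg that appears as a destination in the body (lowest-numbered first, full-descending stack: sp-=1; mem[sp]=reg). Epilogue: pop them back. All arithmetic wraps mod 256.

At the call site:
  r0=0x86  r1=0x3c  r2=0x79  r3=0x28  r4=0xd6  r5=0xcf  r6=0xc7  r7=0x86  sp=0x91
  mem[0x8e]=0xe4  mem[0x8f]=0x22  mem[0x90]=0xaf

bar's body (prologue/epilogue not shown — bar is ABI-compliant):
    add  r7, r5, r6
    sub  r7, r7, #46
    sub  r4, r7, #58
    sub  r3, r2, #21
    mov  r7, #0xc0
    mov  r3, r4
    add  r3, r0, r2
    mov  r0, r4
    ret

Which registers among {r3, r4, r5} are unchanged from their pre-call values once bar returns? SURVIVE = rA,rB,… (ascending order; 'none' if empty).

SURVIVE = r4,r5

prologue: push r0 → mem[0x90]=0x86, sp=0x90
prologue: push r4 → mem[0x8f]=0xd6, sp=0x8f
body[0] add  r7, r5, r6 → r7=0x96
body[1] sub  r7, r7, #46 → r7=0x68
body[2] sub  r4, r7, #58 → r4=0x2e
body[3] sub  r3, r2, #21 → r3=0x64
body[4] mov  r7, #0xc0 → r7=0xc0
body[5] mov  r3, r4 → r3=0x2e
body[6] add  r3, r0, r2 → r3=0xff
body[7] mov  r0, r4 → r0=0x2e
epilogue: pop r4=0xd6, sp=0x90
epilogue: pop r0=0x86, sp=0x91
r3: caller-saved, written=True
r4: callee-saved, written=True
r5: caller-saved, written=False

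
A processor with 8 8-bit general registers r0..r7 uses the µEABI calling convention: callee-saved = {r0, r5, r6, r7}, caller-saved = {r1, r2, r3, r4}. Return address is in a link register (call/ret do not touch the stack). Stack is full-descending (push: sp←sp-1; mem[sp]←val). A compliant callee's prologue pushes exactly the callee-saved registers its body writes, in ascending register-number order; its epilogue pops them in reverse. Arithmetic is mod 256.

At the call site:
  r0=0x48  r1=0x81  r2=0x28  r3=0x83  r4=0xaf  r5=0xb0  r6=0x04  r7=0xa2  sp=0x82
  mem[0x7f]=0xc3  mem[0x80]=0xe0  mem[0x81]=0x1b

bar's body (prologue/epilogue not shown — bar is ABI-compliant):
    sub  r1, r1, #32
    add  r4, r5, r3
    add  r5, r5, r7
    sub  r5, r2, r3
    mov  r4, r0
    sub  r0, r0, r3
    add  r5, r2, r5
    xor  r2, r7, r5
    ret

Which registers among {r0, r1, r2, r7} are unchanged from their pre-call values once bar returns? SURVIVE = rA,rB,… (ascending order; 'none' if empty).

SURVIVE = r0,r7

prologue: push r0 → mem[0x81]=0x48, sp=0x81
prologue: push r5 → mem[0x80]=0xb0, sp=0x80
body[0] sub  r1, r1, #32 → r1=0x61
body[1] add  r4, r5, r3 → r4=0x33
body[2] add  r5, r5, r7 → r5=0x52
body[3] sub  r5, r2, r3 → r5=0xa5
body[4] mov  r4, r0 → r4=0x48
body[5] sub  r0, r0, r3 → r0=0xc5
body[6] add  r5, r2, r5 → r5=0xcd
body[7] xor  r2, r7, r5 → r2=0x6f
epilogue: pop r5=0xb0, sp=0x81
epilogue: pop r0=0x48, sp=0x82
r0: callee-saved, written=True
r1: caller-saved, written=True
r2: caller-saved, written=True
r7: callee-saved, written=False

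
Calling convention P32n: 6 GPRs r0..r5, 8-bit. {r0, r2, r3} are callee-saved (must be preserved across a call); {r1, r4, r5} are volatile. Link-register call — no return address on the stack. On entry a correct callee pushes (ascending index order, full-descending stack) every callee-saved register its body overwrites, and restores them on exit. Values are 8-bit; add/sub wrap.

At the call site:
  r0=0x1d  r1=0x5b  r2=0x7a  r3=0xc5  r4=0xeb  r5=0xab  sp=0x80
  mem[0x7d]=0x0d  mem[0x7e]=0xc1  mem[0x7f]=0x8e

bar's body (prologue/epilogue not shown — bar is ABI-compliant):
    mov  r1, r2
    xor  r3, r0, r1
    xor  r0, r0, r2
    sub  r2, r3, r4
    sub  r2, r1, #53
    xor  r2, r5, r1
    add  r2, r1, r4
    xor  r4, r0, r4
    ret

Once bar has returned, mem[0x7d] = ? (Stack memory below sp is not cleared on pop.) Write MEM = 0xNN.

prologue: push r0 -> mem[0x7f]=0x1d, sp=0x7f
prologue: push r2 -> mem[0x7e]=0x7a, sp=0x7e
prologue: push r3 -> mem[0x7d]=0xc5, sp=0x7d
body[0] mov  r1, r2 -> r1=0x7a
body[1] xor  r3, r0, r1 -> r3=0x67
body[2] xor  r0, r0, r2 -> r0=0x67
body[3] sub  r2, r3, r4 -> r2=0x7c
body[4] sub  r2, r1, #53 -> r2=0x45
body[5] xor  r2, r5, r1 -> r2=0xd1
body[6] add  r2, r1, r4 -> r2=0x65
body[7] xor  r4, r0, r4 -> r4=0x8c
epilogue: pop r3=0xc5, sp=0x7e
epilogue: pop r2=0x7a, sp=0x7f
epilogue: pop r0=0x1d, sp=0x80
prologue pushed ['r0', 'r2', 'r3'] at ['0x7f', '0x7e', '0x7d']

MEM = 0xc5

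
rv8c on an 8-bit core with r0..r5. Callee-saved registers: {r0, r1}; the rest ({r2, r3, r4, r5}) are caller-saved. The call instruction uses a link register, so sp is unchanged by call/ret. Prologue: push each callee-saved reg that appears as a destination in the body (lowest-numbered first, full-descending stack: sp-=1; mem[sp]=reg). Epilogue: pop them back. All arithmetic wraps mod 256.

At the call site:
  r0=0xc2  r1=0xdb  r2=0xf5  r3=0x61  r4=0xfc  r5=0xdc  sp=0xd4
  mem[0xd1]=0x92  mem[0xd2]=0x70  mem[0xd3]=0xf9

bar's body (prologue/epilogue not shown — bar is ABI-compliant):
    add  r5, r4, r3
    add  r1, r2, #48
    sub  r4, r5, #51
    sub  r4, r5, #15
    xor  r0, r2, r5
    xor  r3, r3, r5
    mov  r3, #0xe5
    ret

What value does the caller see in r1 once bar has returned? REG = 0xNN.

REG = 0xdb

prologue: push r0 -> mem[0xd3]=0xc2, sp=0xd3
prologue: push r1 -> mem[0xd2]=0xdb, sp=0xd2
body[0] add  r5, r4, r3 -> r5=0x5d
body[1] add  r1, r2, #48 -> r1=0x25
body[2] sub  r4, r5, #51 -> r4=0x2a
body[3] sub  r4, r5, #15 -> r4=0x4e
body[4] xor  r0, r2, r5 -> r0=0xa8
body[5] xor  r3, r3, r5 -> r3=0x3c
body[6] mov  r3, #0xe5 -> r3=0xe5
epilogue: pop r1=0xdb, sp=0xd3
epilogue: pop r0=0xc2, sp=0xd4
r1 is callee-saved -> restored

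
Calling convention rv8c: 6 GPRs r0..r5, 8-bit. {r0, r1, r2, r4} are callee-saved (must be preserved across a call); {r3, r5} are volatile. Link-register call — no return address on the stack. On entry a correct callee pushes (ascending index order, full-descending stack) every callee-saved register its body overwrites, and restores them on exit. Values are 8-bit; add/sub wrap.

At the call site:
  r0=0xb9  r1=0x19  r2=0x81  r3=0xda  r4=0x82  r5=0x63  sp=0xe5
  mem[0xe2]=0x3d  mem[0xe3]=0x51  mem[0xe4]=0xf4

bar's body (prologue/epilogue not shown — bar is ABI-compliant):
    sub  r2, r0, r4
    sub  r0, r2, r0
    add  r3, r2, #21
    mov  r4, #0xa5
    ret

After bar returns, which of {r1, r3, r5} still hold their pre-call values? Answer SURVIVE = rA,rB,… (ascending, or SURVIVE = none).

SURVIVE = r1,r5

prologue: push r0 -> mem[0xe4]=0xb9, sp=0xe4
prologue: push r2 -> mem[0xe3]=0x81, sp=0xe3
prologue: push r4 -> mem[0xe2]=0x82, sp=0xe2
body[0] sub  r2, r0, r4 -> r2=0x37
body[1] sub  r0, r2, r0 -> r0=0x7e
body[2] add  r3, r2, #21 -> r3=0x4c
body[3] mov  r4, #0xa5 -> r4=0xa5
epilogue: pop r4=0x82, sp=0xe3
epilogue: pop r2=0x81, sp=0xe4
epilogue: pop r0=0xb9, sp=0xe5
r1: callee-saved, written=False
r3: caller-saved, written=True
r5: caller-saved, written=False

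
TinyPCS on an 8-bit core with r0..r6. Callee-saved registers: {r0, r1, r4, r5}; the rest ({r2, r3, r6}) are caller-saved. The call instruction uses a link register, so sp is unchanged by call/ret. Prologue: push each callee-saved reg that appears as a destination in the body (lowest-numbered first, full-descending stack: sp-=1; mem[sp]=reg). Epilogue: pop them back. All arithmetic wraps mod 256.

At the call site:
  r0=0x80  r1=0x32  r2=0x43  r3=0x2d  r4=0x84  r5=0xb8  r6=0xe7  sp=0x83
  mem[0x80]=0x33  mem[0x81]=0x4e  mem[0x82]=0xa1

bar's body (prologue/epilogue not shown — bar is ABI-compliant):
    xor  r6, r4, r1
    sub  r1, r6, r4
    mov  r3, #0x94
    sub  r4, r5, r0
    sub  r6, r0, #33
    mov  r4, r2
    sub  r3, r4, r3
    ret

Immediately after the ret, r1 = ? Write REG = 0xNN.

REG = 0x32

prologue: push r1 → mem[0x82]=0x32, sp=0x82
prologue: push r4 → mem[0x81]=0x84, sp=0x81
body[0] xor  r6, r4, r1 → r6=0xb6
body[1] sub  r1, r6, r4 → r1=0x32
body[2] mov  r3, #0x94 → r3=0x94
body[3] sub  r4, r5, r0 → r4=0x38
body[4] sub  r6, r0, #33 → r6=0x5f
body[5] mov  r4, r2 → r4=0x43
body[6] sub  r3, r4, r3 → r3=0xaf
epilogue: pop r4=0x84, sp=0x82
epilogue: pop r1=0x32, sp=0x83
r1 is callee-saved → restored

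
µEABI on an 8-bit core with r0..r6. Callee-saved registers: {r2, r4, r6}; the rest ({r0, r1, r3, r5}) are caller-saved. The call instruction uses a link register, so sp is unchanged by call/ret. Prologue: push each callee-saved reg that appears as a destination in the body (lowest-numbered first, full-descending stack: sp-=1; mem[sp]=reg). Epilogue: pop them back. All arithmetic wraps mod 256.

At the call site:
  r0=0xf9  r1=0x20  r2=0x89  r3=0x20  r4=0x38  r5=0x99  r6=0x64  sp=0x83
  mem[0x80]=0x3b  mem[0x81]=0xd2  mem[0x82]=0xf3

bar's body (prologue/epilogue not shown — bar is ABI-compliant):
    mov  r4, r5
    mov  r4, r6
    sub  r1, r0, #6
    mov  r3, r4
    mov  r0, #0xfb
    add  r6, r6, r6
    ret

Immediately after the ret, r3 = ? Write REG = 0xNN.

prologue: push r4 → mem[0x82]=0x38, sp=0x82
prologue: push r6 → mem[0x81]=0x64, sp=0x81
body[0] mov  r4, r5 → r4=0x99
body[1] mov  r4, r6 → r4=0x64
body[2] sub  r1, r0, #6 → r1=0xf3
body[3] mov  r3, r4 → r3=0x64
body[4] mov  r0, #0xfb → r0=0xfb
body[5] add  r6, r6, r6 → r6=0xc8
epilogue: pop r6=0x64, sp=0x82
epilogue: pop r4=0x38, sp=0x83
r3 is caller-saved → body value

REG = 0x64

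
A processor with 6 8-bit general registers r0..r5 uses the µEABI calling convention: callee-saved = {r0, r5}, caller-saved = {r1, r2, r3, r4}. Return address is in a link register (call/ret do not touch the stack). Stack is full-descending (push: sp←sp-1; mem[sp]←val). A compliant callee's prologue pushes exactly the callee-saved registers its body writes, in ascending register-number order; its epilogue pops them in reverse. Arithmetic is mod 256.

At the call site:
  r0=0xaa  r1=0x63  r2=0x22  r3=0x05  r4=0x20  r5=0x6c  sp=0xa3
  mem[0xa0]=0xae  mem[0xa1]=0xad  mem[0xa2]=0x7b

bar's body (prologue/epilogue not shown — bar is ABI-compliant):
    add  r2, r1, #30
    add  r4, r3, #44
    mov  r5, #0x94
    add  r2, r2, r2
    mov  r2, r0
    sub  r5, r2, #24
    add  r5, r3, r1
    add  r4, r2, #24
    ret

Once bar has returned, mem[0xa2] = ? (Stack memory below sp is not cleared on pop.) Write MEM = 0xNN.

prologue: push r5 → mem[0xa2]=0x6c, sp=0xa2
body[0] add  r2, r1, #30 → r2=0x81
body[1] add  r4, r3, #44 → r4=0x31
body[2] mov  r5, #0x94 → r5=0x94
body[3] add  r2, r2, r2 → r2=0x02
body[4] mov  r2, r0 → r2=0xaa
body[5] sub  r5, r2, #24 → r5=0x92
body[6] add  r5, r3, r1 → r5=0x68
body[7] add  r4, r2, #24 → r4=0xc2
epilogue: pop r5=0x6c, sp=0xa3
prologue pushed ['r5'] at ['0xa2']

MEM = 0x6c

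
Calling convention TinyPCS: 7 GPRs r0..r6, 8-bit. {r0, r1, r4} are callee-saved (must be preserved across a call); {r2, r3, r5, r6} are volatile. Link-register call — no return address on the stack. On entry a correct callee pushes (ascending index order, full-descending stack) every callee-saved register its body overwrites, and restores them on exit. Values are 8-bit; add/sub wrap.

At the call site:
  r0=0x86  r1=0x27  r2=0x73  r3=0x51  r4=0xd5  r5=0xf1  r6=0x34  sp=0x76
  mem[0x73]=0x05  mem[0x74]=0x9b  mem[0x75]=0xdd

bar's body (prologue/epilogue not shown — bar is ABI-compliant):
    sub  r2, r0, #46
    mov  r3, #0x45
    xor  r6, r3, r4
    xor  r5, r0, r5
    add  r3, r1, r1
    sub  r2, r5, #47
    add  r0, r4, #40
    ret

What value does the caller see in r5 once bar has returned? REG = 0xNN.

prologue: push r0 -> mem[0x75]=0x86, sp=0x75
body[0] sub  r2, r0, #46 -> r2=0x58
body[1] mov  r3, #0x45 -> r3=0x45
body[2] xor  r6, r3, r4 -> r6=0x90
body[3] xor  r5, r0, r5 -> r5=0x77
body[4] add  r3, r1, r1 -> r3=0x4e
body[5] sub  r2, r5, #47 -> r2=0x48
body[6] add  r0, r4, #40 -> r0=0xfd
epilogue: pop r0=0x86, sp=0x76
r5 is caller-saved -> body value

REG = 0x77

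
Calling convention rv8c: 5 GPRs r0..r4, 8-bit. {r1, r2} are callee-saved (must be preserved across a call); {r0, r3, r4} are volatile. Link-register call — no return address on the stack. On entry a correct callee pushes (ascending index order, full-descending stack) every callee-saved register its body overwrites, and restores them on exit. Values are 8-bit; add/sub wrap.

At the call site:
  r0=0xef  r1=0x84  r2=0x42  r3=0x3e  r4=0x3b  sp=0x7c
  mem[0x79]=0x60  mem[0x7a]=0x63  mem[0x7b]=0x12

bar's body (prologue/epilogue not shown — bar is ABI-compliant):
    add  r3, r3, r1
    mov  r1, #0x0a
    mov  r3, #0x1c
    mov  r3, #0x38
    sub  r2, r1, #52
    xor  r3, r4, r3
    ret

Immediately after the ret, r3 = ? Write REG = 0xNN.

prologue: push r1 -> mem[0x7b]=0x84, sp=0x7b
prologue: push r2 -> mem[0x7a]=0x42, sp=0x7a
body[0] add  r3, r3, r1 -> r3=0xc2
body[1] mov  r1, #0x0a -> r1=0x0a
body[2] mov  r3, #0x1c -> r3=0x1c
body[3] mov  r3, #0x38 -> r3=0x38
body[4] sub  r2, r1, #52 -> r2=0xd6
body[5] xor  r3, r4, r3 -> r3=0x03
epilogue: pop r2=0x42, sp=0x7b
epilogue: pop r1=0x84, sp=0x7c
r3 is caller-saved -> body value

REG = 0x03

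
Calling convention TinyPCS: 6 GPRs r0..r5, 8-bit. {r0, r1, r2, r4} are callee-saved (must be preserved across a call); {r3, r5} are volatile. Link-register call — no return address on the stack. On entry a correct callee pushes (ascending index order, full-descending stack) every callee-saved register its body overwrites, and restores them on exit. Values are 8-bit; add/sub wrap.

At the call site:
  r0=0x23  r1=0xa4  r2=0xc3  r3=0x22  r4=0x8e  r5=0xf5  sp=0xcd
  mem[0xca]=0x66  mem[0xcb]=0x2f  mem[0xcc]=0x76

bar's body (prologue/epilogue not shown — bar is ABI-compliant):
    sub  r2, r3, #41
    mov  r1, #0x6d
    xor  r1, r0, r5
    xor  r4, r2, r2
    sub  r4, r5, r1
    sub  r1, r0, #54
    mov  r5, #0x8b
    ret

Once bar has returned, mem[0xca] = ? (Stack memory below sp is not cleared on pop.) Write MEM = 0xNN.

MEM = 0x8e

prologue: push r1 → mem[0xcc]=0xa4, sp=0xcc
prologue: push r2 → mem[0xcb]=0xc3, sp=0xcb
prologue: push r4 → mem[0xca]=0x8e, sp=0xca
body[0] sub  r2, r3, #41 → r2=0xf9
body[1] mov  r1, #0x6d → r1=0x6d
body[2] xor  r1, r0, r5 → r1=0xd6
body[3] xor  r4, r2, r2 → r4=0x00
body[4] sub  r4, r5, r1 → r4=0x1f
body[5] sub  r1, r0, #54 → r1=0xed
body[6] mov  r5, #0x8b → r5=0x8b
epilogue: pop r4=0x8e, sp=0xcb
epilogue: pop r2=0xc3, sp=0xcc
epilogue: pop r1=0xa4, sp=0xcd
prologue pushed ['r1', 'r2', 'r4'] at ['0xcc', '0xcb', '0xca']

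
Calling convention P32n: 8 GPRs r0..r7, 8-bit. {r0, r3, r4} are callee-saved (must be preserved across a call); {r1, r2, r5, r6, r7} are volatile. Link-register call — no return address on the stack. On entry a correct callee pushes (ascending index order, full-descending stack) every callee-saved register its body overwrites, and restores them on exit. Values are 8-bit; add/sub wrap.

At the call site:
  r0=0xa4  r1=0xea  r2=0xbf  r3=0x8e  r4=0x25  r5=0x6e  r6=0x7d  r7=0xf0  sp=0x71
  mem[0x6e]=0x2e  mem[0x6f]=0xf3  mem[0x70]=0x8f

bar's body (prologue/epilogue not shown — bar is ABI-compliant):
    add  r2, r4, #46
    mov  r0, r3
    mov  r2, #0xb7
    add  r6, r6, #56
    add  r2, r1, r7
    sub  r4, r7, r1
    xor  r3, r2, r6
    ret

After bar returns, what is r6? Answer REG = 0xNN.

prologue: push r0 -> mem[0x70]=0xa4, sp=0x70
prologue: push r3 -> mem[0x6f]=0x8e, sp=0x6f
prologue: push r4 -> mem[0x6e]=0x25, sp=0x6e
body[0] add  r2, r4, #46 -> r2=0x53
body[1] mov  r0, r3 -> r0=0x8e
body[2] mov  r2, #0xb7 -> r2=0xb7
body[3] add  r6, r6, #56 -> r6=0xb5
body[4] add  r2, r1, r7 -> r2=0xda
body[5] sub  r4, r7, r1 -> r4=0x06
body[6] xor  r3, r2, r6 -> r3=0x6f
epilogue: pop r4=0x25, sp=0x6f
epilogue: pop r3=0x8e, sp=0x70
epilogue: pop r0=0xa4, sp=0x71
r6 is caller-saved -> body value

REG = 0xb5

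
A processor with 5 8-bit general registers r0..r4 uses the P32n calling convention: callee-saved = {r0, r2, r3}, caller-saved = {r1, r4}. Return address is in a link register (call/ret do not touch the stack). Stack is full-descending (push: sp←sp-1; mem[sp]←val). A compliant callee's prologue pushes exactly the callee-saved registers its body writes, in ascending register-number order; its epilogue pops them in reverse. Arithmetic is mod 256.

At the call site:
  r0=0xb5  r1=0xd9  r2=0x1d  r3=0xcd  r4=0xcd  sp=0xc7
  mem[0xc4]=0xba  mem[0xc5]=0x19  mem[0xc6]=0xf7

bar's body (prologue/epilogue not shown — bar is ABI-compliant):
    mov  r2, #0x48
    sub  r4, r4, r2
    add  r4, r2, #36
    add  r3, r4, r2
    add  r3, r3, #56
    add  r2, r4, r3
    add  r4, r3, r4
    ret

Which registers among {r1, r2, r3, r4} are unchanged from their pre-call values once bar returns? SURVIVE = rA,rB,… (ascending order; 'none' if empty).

SURVIVE = r1,r2,r3

prologue: push r2 → mem[0xc6]=0x1d, sp=0xc6
prologue: push r3 → mem[0xc5]=0xcd, sp=0xc5
body[0] mov  r2, #0x48 → r2=0x48
body[1] sub  r4, r4, r2 → r4=0x85
body[2] add  r4, r2, #36 → r4=0x6c
body[3] add  r3, r4, r2 → r3=0xb4
body[4] add  r3, r3, #56 → r3=0xec
body[5] add  r2, r4, r3 → r2=0x58
body[6] add  r4, r3, r4 → r4=0x58
epilogue: pop r3=0xcd, sp=0xc6
epilogue: pop r2=0x1d, sp=0xc7
r1: caller-saved, written=False
r2: callee-saved, written=True
r3: callee-saved, written=True
r4: caller-saved, written=True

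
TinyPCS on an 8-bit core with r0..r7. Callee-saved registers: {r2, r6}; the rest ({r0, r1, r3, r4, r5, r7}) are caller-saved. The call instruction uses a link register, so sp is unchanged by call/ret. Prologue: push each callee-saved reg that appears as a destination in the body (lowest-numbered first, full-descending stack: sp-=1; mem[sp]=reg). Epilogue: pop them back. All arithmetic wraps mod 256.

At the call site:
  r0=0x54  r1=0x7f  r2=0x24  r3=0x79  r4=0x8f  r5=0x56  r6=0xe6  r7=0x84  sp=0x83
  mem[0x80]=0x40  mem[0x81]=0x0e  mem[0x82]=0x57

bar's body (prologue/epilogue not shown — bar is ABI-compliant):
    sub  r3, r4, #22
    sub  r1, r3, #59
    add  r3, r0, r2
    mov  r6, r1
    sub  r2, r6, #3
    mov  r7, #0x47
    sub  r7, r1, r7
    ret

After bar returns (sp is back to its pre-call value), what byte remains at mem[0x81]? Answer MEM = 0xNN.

MEM = 0xe6

prologue: push r2 → mem[0x82]=0x24, sp=0x82
prologue: push r6 → mem[0x81]=0xe6, sp=0x81
body[0] sub  r3, r4, #22 → r3=0x79
body[1] sub  r1, r3, #59 → r1=0x3e
body[2] add  r3, r0, r2 → r3=0x78
body[3] mov  r6, r1 → r6=0x3e
body[4] sub  r2, r6, #3 → r2=0x3b
body[5] mov  r7, #0x47 → r7=0x47
body[6] sub  r7, r1, r7 → r7=0xf7
epilogue: pop r6=0xe6, sp=0x82
epilogue: pop r2=0x24, sp=0x83
prologue pushed ['r2', 'r6'] at ['0x82', '0x81']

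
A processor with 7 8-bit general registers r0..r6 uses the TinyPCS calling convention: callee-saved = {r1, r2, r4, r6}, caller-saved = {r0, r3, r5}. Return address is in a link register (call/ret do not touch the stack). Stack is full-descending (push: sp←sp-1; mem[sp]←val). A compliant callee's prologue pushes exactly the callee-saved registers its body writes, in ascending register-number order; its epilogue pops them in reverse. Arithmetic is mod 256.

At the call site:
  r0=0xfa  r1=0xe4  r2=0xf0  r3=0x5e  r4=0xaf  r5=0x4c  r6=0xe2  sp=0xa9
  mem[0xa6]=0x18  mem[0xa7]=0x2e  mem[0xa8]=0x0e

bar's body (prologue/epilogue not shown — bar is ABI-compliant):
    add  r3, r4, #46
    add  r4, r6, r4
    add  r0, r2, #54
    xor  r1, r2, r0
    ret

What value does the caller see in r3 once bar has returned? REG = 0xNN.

REG = 0xdd

prologue: push r1 → mem[0xa8]=0xe4, sp=0xa8
prologue: push r4 → mem[0xa7]=0xaf, sp=0xa7
body[0] add  r3, r4, #46 → r3=0xdd
body[1] add  r4, r6, r4 → r4=0x91
body[2] add  r0, r2, #54 → r0=0x26
body[3] xor  r1, r2, r0 → r1=0xd6
epilogue: pop r4=0xaf, sp=0xa8
epilogue: pop r1=0xe4, sp=0xa9
r3 is caller-saved → body value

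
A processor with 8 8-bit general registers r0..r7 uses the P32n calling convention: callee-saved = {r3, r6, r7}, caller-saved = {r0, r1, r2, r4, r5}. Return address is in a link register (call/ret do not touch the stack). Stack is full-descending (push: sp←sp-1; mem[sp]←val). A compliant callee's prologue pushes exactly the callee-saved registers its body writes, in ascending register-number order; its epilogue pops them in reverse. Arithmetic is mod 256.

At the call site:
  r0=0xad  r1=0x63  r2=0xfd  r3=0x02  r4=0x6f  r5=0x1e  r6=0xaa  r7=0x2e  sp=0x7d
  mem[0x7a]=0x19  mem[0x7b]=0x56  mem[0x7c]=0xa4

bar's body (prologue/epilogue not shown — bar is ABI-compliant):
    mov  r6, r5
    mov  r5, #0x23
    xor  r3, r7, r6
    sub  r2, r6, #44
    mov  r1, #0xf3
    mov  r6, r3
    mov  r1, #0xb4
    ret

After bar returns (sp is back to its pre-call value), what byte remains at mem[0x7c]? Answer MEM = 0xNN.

MEM = 0x02

prologue: push r3 -> mem[0x7c]=0x02, sp=0x7c
prologue: push r6 -> mem[0x7b]=0xaa, sp=0x7b
body[0] mov  r6, r5 -> r6=0x1e
body[1] mov  r5, #0x23 -> r5=0x23
body[2] xor  r3, r7, r6 -> r3=0x30
body[3] sub  r2, r6, #44 -> r2=0xf2
body[4] mov  r1, #0xf3 -> r1=0xf3
body[5] mov  r6, r3 -> r6=0x30
body[6] mov  r1, #0xb4 -> r1=0xb4
epilogue: pop r6=0xaa, sp=0x7c
epilogue: pop r3=0x02, sp=0x7d
prologue pushed ['r3', 'r6'] at ['0x7c', '0x7b']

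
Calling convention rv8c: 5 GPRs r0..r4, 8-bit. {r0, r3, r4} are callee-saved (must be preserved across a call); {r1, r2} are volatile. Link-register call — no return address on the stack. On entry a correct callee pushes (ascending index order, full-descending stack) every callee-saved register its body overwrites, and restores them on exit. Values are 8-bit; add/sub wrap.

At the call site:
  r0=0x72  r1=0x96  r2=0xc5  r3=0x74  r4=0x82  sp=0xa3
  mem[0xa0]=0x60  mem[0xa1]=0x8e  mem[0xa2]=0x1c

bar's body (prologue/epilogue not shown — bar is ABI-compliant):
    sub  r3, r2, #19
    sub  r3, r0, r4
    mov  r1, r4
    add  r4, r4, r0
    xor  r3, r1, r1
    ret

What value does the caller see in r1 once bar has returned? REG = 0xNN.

REG = 0x82

prologue: push r3 -> mem[0xa2]=0x74, sp=0xa2
prologue: push r4 -> mem[0xa1]=0x82, sp=0xa1
body[0] sub  r3, r2, #19 -> r3=0xb2
body[1] sub  r3, r0, r4 -> r3=0xf0
body[2] mov  r1, r4 -> r1=0x82
body[3] add  r4, r4, r0 -> r4=0xf4
body[4] xor  r3, r1, r1 -> r3=0x00
epilogue: pop r4=0x82, sp=0xa2
epilogue: pop r3=0x74, sp=0xa3
r1 is caller-saved -> body value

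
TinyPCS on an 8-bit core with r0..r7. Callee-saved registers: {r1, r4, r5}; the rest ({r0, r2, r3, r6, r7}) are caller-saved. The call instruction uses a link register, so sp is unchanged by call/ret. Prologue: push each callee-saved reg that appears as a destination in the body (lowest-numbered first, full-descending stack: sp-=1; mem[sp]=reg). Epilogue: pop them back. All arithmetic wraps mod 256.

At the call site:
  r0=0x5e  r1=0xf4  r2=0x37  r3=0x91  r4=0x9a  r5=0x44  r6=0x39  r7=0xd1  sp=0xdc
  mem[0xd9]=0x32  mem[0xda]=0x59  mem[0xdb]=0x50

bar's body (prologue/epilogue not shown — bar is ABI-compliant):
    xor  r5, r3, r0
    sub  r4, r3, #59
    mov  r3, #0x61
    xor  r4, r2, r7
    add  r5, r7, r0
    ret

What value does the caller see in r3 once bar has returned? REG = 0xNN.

prologue: push r4 -> mem[0xdb]=0x9a, sp=0xdb
prologue: push r5 -> mem[0xda]=0x44, sp=0xda
body[0] xor  r5, r3, r0 -> r5=0xcf
body[1] sub  r4, r3, #59 -> r4=0x56
body[2] mov  r3, #0x61 -> r3=0x61
body[3] xor  r4, r2, r7 -> r4=0xe6
body[4] add  r5, r7, r0 -> r5=0x2f
epilogue: pop r5=0x44, sp=0xdb
epilogue: pop r4=0x9a, sp=0xdc
r3 is caller-saved -> body value

REG = 0x61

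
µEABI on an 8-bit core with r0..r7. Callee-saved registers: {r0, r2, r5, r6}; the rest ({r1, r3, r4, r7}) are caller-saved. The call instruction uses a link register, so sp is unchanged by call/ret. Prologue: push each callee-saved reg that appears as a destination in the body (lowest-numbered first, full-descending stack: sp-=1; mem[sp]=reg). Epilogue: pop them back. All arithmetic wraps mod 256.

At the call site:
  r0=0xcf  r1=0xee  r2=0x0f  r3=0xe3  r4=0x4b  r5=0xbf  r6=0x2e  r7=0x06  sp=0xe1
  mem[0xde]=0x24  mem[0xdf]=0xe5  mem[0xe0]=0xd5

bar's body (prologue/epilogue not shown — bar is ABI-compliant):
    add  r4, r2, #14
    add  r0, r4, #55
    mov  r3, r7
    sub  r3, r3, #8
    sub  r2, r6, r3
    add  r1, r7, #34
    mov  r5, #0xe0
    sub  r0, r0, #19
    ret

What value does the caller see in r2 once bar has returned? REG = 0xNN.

prologue: push r0 -> mem[0xe0]=0xcf, sp=0xe0
prologue: push r2 -> mem[0xdf]=0x0f, sp=0xdf
prologue: push r5 -> mem[0xde]=0xbf, sp=0xde
body[0] add  r4, r2, #14 -> r4=0x1d
body[1] add  r0, r4, #55 -> r0=0x54
body[2] mov  r3, r7 -> r3=0x06
body[3] sub  r3, r3, #8 -> r3=0xfe
body[4] sub  r2, r6, r3 -> r2=0x30
body[5] add  r1, r7, #34 -> r1=0x28
body[6] mov  r5, #0xe0 -> r5=0xe0
body[7] sub  r0, r0, #19 -> r0=0x41
epilogue: pop r5=0xbf, sp=0xdf
epilogue: pop r2=0x0f, sp=0xe0
epilogue: pop r0=0xcf, sp=0xe1
r2 is callee-saved -> restored

REG = 0x0f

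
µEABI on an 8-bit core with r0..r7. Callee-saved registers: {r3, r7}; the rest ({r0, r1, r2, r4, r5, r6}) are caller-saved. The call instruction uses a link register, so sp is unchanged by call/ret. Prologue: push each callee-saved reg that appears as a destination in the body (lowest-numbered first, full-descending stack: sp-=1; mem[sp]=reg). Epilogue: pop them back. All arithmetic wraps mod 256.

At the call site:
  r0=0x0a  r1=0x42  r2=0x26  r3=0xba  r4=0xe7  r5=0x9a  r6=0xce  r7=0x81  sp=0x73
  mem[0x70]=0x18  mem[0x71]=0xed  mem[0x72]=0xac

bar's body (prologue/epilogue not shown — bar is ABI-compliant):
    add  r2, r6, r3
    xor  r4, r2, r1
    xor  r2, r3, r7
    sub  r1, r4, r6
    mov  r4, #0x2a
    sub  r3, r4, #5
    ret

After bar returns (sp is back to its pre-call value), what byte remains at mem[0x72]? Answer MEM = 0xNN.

MEM = 0xba

prologue: push r3 → mem[0x72]=0xba, sp=0x72
body[0] add  r2, r6, r3 → r2=0x88
body[1] xor  r4, r2, r1 → r4=0xca
body[2] xor  r2, r3, r7 → r2=0x3b
body[3] sub  r1, r4, r6 → r1=0xfc
body[4] mov  r4, #0x2a → r4=0x2a
body[5] sub  r3, r4, #5 → r3=0x25
epilogue: pop r3=0xba, sp=0x73
prologue pushed ['r3'] at ['0x72']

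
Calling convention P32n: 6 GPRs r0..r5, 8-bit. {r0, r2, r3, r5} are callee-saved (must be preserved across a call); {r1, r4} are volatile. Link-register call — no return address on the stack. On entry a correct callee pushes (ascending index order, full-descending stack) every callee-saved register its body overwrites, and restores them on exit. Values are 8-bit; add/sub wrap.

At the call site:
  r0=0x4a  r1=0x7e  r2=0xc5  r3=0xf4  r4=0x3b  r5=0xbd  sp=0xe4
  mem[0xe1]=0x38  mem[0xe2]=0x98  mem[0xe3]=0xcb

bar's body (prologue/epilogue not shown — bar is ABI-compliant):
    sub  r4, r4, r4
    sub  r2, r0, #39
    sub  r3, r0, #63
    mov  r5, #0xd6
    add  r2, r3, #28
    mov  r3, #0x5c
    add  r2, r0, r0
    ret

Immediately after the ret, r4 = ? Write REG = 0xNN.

prologue: push r2 → mem[0xe3]=0xc5, sp=0xe3
prologue: push r3 → mem[0xe2]=0xf4, sp=0xe2
prologue: push r5 → mem[0xe1]=0xbd, sp=0xe1
body[0] sub  r4, r4, r4 → r4=0x00
body[1] sub  r2, r0, #39 → r2=0x23
body[2] sub  r3, r0, #63 → r3=0x0b
body[3] mov  r5, #0xd6 → r5=0xd6
body[4] add  r2, r3, #28 → r2=0x27
body[5] mov  r3, #0x5c → r3=0x5c
body[6] add  r2, r0, r0 → r2=0x94
epilogue: pop r5=0xbd, sp=0xe2
epilogue: pop r3=0xf4, sp=0xe3
epilogue: pop r2=0xc5, sp=0xe4
r4 is caller-saved → body value

REG = 0x00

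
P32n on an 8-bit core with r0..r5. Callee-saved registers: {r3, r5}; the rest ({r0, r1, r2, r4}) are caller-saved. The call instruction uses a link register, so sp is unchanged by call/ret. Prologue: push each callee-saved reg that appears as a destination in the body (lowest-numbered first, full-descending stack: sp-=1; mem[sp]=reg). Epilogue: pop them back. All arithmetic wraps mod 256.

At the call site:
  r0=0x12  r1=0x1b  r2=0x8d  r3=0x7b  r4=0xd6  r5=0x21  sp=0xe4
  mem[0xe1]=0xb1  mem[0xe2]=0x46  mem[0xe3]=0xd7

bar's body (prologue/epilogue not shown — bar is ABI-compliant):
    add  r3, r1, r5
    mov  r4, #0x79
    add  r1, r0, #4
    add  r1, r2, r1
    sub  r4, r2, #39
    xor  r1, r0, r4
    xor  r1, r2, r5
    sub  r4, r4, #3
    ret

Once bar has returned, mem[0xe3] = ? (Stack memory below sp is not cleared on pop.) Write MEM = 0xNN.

prologue: push r3 → mem[0xe3]=0x7b, sp=0xe3
body[0] add  r3, r1, r5 → r3=0x3c
body[1] mov  r4, #0x79 → r4=0x79
body[2] add  r1, r0, #4 → r1=0x16
body[3] add  r1, r2, r1 → r1=0xa3
body[4] sub  r4, r2, #39 → r4=0x66
body[5] xor  r1, r0, r4 → r1=0x74
body[6] xor  r1, r2, r5 → r1=0xac
body[7] sub  r4, r4, #3 → r4=0x63
epilogue: pop r3=0x7b, sp=0xe4
prologue pushed ['r3'] at ['0xe3']

MEM = 0x7b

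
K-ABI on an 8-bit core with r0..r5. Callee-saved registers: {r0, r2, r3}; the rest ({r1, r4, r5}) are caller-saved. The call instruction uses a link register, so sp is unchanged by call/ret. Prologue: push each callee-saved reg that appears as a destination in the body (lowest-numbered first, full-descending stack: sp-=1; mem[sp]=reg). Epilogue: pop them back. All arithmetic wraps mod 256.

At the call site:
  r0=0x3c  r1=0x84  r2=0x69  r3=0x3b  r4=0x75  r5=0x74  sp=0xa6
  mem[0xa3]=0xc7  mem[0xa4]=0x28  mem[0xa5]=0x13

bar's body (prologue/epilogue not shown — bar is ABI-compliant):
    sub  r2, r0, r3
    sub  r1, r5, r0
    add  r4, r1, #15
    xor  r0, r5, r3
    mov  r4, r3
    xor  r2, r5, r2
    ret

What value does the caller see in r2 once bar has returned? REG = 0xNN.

prologue: push r0 -> mem[0xa5]=0x3c, sp=0xa5
prologue: push r2 -> mem[0xa4]=0x69, sp=0xa4
body[0] sub  r2, r0, r3 -> r2=0x01
body[1] sub  r1, r5, r0 -> r1=0x38
body[2] add  r4, r1, #15 -> r4=0x47
body[3] xor  r0, r5, r3 -> r0=0x4f
body[4] mov  r4, r3 -> r4=0x3b
body[5] xor  r2, r5, r2 -> r2=0x75
epilogue: pop r2=0x69, sp=0xa5
epilogue: pop r0=0x3c, sp=0xa6
r2 is callee-saved -> restored

REG = 0x69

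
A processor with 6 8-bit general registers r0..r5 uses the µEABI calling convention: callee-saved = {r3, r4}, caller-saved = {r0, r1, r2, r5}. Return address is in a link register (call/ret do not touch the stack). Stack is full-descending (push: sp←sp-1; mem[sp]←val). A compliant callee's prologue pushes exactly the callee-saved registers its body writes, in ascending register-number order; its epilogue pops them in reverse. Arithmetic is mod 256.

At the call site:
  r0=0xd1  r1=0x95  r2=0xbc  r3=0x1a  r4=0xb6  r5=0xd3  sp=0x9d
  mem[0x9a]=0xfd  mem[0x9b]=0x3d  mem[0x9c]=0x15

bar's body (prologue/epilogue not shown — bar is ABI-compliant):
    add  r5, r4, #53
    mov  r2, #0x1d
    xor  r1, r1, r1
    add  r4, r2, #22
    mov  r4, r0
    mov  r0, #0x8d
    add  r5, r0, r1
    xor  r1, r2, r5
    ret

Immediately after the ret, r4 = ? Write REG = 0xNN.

prologue: push r4 -> mem[0x9c]=0xb6, sp=0x9c
body[0] add  r5, r4, #53 -> r5=0xeb
body[1] mov  r2, #0x1d -> r2=0x1d
body[2] xor  r1, r1, r1 -> r1=0x00
body[3] add  r4, r2, #22 -> r4=0x33
body[4] mov  r4, r0 -> r4=0xd1
body[5] mov  r0, #0x8d -> r0=0x8d
body[6] add  r5, r0, r1 -> r5=0x8d
body[7] xor  r1, r2, r5 -> r1=0x90
epilogue: pop r4=0xb6, sp=0x9d
r4 is callee-saved -> restored

REG = 0xb6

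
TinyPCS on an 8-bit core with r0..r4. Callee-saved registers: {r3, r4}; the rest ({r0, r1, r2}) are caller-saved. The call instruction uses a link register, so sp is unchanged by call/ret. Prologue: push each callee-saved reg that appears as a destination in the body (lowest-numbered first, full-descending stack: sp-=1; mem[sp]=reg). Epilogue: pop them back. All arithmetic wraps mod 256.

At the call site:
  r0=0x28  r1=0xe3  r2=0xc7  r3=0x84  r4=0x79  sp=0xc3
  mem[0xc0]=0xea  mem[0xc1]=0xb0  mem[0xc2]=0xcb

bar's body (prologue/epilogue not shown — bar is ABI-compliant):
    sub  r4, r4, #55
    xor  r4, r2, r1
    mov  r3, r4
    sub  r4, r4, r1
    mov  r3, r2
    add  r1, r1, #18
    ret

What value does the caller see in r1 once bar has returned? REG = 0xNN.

REG = 0xf5

prologue: push r3 → mem[0xc2]=0x84, sp=0xc2
prologue: push r4 → mem[0xc1]=0x79, sp=0xc1
body[0] sub  r4, r4, #55 → r4=0x42
body[1] xor  r4, r2, r1 → r4=0x24
body[2] mov  r3, r4 → r3=0x24
body[3] sub  r4, r4, r1 → r4=0x41
body[4] mov  r3, r2 → r3=0xc7
body[5] add  r1, r1, #18 → r1=0xf5
epilogue: pop r4=0x79, sp=0xc2
epilogue: pop r3=0x84, sp=0xc3
r1 is caller-saved → body value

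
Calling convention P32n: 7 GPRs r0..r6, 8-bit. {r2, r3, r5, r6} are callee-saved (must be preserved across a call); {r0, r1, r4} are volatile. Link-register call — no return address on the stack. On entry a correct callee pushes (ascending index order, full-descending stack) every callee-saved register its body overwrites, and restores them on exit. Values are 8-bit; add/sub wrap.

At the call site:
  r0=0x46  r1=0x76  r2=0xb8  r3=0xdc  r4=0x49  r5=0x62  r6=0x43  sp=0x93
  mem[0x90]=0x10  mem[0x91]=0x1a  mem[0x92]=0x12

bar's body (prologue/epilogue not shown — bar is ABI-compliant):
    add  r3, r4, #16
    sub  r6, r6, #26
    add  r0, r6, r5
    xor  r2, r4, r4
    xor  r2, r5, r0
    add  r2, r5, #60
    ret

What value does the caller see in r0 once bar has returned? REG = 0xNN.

REG = 0x8b

prologue: push r2 → mem[0x92]=0xb8, sp=0x92
prologue: push r3 → mem[0x91]=0xdc, sp=0x91
prologue: push r6 → mem[0x90]=0x43, sp=0x90
body[0] add  r3, r4, #16 → r3=0x59
body[1] sub  r6, r6, #26 → r6=0x29
body[2] add  r0, r6, r5 → r0=0x8b
body[3] xor  r2, r4, r4 → r2=0x00
body[4] xor  r2, r5, r0 → r2=0xe9
body[5] add  r2, r5, #60 → r2=0x9e
epilogue: pop r6=0x43, sp=0x91
epilogue: pop r3=0xdc, sp=0x92
epilogue: pop r2=0xb8, sp=0x93
r0 is caller-saved → body value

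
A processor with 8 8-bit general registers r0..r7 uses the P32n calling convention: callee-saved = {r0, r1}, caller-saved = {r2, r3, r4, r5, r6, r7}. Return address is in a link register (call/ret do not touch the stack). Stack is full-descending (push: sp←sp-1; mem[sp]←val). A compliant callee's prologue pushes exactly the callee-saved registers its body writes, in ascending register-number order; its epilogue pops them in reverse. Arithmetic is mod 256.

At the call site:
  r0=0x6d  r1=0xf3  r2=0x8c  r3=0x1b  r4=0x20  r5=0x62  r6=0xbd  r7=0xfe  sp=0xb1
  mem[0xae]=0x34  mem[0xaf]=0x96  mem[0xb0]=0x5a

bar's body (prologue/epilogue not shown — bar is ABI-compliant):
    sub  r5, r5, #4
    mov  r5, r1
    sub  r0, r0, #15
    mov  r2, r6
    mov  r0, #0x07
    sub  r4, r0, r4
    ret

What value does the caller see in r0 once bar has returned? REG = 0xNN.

REG = 0x6d

prologue: push r0 -> mem[0xb0]=0x6d, sp=0xb0
body[0] sub  r5, r5, #4 -> r5=0x5e
body[1] mov  r5, r1 -> r5=0xf3
body[2] sub  r0, r0, #15 -> r0=0x5e
body[3] mov  r2, r6 -> r2=0xbd
body[4] mov  r0, #0x07 -> r0=0x07
body[5] sub  r4, r0, r4 -> r4=0xe7
epilogue: pop r0=0x6d, sp=0xb1
r0 is callee-saved -> restored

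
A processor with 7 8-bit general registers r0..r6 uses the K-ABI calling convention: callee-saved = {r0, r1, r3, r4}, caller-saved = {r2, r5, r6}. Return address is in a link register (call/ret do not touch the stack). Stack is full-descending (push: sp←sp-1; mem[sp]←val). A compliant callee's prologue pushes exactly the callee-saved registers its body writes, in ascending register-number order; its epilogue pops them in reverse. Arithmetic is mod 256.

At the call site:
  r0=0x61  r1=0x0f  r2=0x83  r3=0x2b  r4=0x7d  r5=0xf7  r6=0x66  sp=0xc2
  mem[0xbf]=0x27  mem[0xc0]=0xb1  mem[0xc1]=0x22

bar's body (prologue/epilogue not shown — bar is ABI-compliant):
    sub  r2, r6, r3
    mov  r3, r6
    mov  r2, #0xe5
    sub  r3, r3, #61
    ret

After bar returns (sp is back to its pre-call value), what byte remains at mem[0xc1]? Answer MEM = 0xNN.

MEM = 0x2b

prologue: push r3 -> mem[0xc1]=0x2b, sp=0xc1
body[0] sub  r2, r6, r3 -> r2=0x3b
body[1] mov  r3, r6 -> r3=0x66
body[2] mov  r2, #0xe5 -> r2=0xe5
body[3] sub  r3, r3, #61 -> r3=0x29
epilogue: pop r3=0x2b, sp=0xc2
prologue pushed ['r3'] at ['0xc1']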